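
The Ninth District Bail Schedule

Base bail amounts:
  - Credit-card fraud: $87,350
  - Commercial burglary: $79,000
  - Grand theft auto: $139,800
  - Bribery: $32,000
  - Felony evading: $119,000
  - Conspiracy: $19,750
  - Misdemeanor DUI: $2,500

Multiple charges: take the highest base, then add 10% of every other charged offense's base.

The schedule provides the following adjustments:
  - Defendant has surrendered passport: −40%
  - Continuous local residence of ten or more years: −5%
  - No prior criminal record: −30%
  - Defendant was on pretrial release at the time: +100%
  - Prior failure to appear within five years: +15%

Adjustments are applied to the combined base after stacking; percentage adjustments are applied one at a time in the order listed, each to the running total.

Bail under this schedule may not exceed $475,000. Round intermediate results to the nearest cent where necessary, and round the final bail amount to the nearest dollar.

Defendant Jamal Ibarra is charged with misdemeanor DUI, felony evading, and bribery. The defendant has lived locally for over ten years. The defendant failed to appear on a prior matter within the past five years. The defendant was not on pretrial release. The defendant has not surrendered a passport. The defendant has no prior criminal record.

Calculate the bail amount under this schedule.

Base amounts from the schedule: misdemeanor DUI $2,500; felony evading $119,000; bribery $32,000.
Stacking rule: highest base plus 10% of each additional charge. Highest is felony evading at $119,000. Additional: $2,500 × 10% = $250; $32,000 × 10% = $3,200. Combined base = $119,000 + $3,450 = $122,450.
Continuous local residence of ten or more years (−5%): $122,450 × 0.95 = $116,327.50.
No prior criminal record (−30%): $116,327.50 × 0.7 = $81,429.25.
Prior failure to appear within five years (+15%): $81,429.25 × 1.15 = $93,643.64.
$93,643.64 is within the $475,000 maximum.
Rounded to the nearest dollar: $93,644.

$93,644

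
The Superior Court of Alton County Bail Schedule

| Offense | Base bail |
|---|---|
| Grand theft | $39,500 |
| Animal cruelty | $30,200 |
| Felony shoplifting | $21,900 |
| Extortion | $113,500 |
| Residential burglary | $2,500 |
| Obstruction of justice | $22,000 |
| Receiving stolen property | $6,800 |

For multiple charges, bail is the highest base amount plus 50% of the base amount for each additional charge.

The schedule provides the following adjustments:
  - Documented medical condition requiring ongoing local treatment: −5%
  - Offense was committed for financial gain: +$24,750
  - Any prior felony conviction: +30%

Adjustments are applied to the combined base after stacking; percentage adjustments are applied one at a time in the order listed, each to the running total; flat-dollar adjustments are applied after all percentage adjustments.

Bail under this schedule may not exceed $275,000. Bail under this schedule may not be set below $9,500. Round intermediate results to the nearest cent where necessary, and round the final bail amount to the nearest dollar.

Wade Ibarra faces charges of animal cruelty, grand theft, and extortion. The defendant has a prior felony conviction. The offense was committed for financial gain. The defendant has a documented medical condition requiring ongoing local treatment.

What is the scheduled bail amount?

$207,962

Base amounts from the schedule: animal cruelty $30,200; grand theft $39,500; extortion $113,500.
Stacking rule: highest base plus 50% of each additional charge. Highest is extortion at $113,500. Additional: $30,200 × 50% = $15,100; $39,500 × 50% = $19,750. Combined base = $113,500 + $34,850 = $148,350.
Documented medical condition requiring ongoing local treatment (−5%): $148,350 × 0.95 = $140,932.50.
Any prior felony conviction (+30%): $140,932.50 × 1.3 = $183,212.25.
Offense was committed for financial gain (+$24,750 flat): $183,212.25 + $24,750 = $207,962.25.
$207,962.25 is within the $275,000 maximum.
$207,962.25 is at or above the $9,500 minimum.
Rounded to the nearest dollar: $207,962.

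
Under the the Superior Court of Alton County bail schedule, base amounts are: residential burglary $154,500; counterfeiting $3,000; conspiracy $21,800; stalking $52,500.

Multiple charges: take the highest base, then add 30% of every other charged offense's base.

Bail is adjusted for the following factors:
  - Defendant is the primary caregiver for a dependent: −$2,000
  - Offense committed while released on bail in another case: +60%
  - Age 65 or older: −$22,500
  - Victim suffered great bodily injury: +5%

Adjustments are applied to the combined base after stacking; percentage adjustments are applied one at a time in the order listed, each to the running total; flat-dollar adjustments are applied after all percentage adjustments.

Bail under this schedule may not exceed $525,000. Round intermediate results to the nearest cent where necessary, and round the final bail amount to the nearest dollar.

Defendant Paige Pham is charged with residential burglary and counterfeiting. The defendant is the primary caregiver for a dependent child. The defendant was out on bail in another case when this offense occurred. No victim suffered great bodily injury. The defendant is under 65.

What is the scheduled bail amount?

$246,640

Base amounts from the schedule: residential burglary $154,500; counterfeiting $3,000.
Stacking rule: highest base plus 30% of each additional charge. Highest is residential burglary at $154,500. Additional: $3,000 × 30% = $900. Combined base = $154,500 + $900 = $155,400.
Offense committed while released on bail in another case (+60%): $155,400 × 1.6 = $248,640.
Defendant is the primary caregiver for a dependent (−$2,000 flat): $248,640 − $2,000 = $246,640.
$246,640 is within the $525,000 maximum.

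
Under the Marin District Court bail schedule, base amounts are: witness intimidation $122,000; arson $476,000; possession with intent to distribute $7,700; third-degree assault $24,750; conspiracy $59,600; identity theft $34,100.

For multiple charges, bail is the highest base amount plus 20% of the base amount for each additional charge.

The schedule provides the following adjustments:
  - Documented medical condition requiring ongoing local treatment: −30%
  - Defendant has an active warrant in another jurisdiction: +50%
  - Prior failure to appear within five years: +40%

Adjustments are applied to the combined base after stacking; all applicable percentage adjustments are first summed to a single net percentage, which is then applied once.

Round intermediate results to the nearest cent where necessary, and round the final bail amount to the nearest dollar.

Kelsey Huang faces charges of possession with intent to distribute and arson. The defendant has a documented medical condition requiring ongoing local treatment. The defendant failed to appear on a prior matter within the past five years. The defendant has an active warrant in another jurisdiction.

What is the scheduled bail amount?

Base amounts from the schedule: possession with intent to distribute $7,700; arson $476,000.
Stacking rule: highest base plus 20% of each additional charge. Highest is arson at $476,000. Additional: $7,700 × 20% = $1,540. Combined base = $476,000 + $1,540 = $477,540.
Net percentage adjustment: −30% +50% +40% = +60%. $477,540 × 1.6 = $764,064.

$764,064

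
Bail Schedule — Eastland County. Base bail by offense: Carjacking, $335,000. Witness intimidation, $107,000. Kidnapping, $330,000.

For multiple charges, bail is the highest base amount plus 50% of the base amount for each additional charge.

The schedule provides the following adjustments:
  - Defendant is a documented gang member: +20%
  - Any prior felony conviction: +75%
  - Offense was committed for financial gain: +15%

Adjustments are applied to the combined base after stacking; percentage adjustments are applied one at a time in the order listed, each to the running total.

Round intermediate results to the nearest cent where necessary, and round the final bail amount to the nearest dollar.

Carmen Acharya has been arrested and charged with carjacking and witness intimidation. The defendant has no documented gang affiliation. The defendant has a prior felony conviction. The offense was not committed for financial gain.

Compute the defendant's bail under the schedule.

Base amounts from the schedule: carjacking $335,000; witness intimidation $107,000.
Stacking rule: highest base plus 50% of each additional charge. Highest is carjacking at $335,000. Additional: $107,000 × 50% = $53,500. Combined base = $335,000 + $53,500 = $388,500.
Any prior felony conviction (+75%): $388,500 × 1.75 = $679,875.

$679,875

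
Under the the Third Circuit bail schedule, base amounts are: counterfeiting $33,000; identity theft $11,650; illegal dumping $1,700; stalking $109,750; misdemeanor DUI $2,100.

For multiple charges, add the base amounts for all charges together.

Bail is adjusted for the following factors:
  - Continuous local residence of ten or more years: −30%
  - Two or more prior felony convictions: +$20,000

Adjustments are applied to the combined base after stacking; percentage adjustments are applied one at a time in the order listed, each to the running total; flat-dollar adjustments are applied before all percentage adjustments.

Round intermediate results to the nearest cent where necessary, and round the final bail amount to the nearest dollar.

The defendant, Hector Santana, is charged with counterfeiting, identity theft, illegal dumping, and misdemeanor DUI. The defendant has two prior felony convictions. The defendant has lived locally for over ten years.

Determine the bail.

Base amounts from the schedule: counterfeiting $33,000; identity theft $11,650; illegal dumping $1,700; misdemeanor DUI $2,100.
Stacking rule: sum of all bases. $33,000 + $11,650 + $1,700 + $2,100 = $48,450.
Two or more prior felony convictions (+$20,000 flat): $48,450 + $20,000 = $68,450.
Continuous local residence of ten or more years (−30%): $68,450 × 0.7 = $47,915.

$47,915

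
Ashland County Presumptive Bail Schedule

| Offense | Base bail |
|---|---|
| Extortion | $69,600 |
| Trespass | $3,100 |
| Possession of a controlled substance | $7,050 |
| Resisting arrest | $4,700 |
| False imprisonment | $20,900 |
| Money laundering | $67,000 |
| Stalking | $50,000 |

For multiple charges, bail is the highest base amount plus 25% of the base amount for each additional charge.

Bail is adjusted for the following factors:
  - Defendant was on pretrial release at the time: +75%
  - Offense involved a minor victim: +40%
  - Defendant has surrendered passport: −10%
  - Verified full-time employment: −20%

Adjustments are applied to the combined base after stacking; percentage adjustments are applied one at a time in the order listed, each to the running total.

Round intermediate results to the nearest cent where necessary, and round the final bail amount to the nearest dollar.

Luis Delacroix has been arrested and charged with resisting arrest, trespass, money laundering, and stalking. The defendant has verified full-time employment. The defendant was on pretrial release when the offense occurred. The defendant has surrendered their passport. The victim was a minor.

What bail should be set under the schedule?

Base amounts from the schedule: resisting arrest $4,700; trespass $3,100; money laundering $67,000; stalking $50,000.
Stacking rule: highest base plus 25% of each additional charge. Highest is money laundering at $67,000. Additional: $4,700 × 25% = $1,175; $3,100 × 25% = $775; $50,000 × 25% = $12,500. Combined base = $67,000 + $14,450 = $81,450.
Defendant was on pretrial release at the time (+75%): $81,450 × 1.75 = $142,537.50.
Offense involved a minor victim (+40%): $142,537.50 × 1.4 = $199,552.50.
Defendant has surrendered passport (−10%): $199,552.50 × 0.9 = $179,597.25.
Verified full-time employment (−20%): $179,597.25 × 0.8 = $143,677.80.
Rounded to the nearest dollar: $143,678.

$143,678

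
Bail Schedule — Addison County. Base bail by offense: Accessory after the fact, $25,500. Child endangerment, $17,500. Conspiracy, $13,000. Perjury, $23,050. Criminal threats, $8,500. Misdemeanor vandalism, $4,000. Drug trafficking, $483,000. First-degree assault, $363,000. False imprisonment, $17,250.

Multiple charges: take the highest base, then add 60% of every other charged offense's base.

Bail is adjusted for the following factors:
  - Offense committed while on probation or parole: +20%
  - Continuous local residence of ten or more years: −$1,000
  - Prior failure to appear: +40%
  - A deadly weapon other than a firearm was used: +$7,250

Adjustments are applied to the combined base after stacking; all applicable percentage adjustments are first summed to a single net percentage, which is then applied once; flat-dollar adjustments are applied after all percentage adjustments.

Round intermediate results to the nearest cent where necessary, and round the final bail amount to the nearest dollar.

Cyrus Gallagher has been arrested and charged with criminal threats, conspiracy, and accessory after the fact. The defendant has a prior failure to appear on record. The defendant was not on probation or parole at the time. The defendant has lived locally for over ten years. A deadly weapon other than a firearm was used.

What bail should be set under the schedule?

$60,010

Base amounts from the schedule: criminal threats $8,500; conspiracy $13,000; accessory after the fact $25,500.
Stacking rule: highest base plus 60% of each additional charge. Highest is accessory after the fact at $25,500. Additional: $8,500 × 60% = $5,100; $13,000 × 60% = $7,800. Combined base = $25,500 + $12,900 = $38,400.
Prior failure to appear (+40%): $38,400 × 1.4 = $53,760.
Continuous local residence of ten or more years (−$1,000 flat): $53,760 − $1,000 = $52,760.
A deadly weapon other than a firearm was used (+$7,250 flat): $52,760 + $7,250 = $60,010.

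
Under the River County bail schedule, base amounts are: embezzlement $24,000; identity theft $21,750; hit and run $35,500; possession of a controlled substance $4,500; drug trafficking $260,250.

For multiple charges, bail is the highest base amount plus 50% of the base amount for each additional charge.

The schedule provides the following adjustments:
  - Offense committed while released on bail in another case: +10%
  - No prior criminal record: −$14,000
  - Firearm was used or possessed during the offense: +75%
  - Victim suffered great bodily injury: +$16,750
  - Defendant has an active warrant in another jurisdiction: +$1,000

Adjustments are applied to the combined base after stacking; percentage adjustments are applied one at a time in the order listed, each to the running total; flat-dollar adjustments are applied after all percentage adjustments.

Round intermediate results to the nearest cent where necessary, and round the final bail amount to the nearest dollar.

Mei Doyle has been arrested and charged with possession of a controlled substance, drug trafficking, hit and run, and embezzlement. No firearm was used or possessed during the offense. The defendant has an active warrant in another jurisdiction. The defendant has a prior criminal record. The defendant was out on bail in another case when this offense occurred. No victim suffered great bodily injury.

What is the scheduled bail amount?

Base amounts from the schedule: possession of a controlled substance $4,500; drug trafficking $260,250; hit and run $35,500; embezzlement $24,000.
Stacking rule: highest base plus 50% of each additional charge. Highest is drug trafficking at $260,250. Additional: $4,500 × 50% = $2,250; $35,500 × 50% = $17,750; $24,000 × 50% = $12,000. Combined base = $260,250 + $32,000 = $292,250.
Offense committed while released on bail in another case (+10%): $292,250 × 1.1 = $321,475.
Defendant has an active warrant in another jurisdiction (+$1,000 flat): $321,475 + $1,000 = $322,475.

$322,475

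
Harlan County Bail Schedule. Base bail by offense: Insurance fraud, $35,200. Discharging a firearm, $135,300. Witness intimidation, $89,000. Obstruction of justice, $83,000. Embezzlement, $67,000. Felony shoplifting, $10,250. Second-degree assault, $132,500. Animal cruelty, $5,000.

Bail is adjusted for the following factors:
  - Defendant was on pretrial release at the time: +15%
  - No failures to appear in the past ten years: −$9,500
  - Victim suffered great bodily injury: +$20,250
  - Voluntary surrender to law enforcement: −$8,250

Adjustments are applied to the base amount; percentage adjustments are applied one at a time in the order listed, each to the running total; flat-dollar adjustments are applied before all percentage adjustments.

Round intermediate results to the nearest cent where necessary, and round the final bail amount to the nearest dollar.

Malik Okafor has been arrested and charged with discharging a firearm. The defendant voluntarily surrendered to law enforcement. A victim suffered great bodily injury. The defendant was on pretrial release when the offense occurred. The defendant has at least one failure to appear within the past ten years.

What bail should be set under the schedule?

$169,395

Base amounts from the schedule: discharging a firearm $135,300.
Single charge. Combined base = $135,300.
Victim suffered great bodily injury (+$20,250 flat): $135,300 + $20,250 = $155,550.
Voluntary surrender to law enforcement (−$8,250 flat): $155,550 − $8,250 = $147,300.
Defendant was on pretrial release at the time (+15%): $147,300 × 1.15 = $169,395.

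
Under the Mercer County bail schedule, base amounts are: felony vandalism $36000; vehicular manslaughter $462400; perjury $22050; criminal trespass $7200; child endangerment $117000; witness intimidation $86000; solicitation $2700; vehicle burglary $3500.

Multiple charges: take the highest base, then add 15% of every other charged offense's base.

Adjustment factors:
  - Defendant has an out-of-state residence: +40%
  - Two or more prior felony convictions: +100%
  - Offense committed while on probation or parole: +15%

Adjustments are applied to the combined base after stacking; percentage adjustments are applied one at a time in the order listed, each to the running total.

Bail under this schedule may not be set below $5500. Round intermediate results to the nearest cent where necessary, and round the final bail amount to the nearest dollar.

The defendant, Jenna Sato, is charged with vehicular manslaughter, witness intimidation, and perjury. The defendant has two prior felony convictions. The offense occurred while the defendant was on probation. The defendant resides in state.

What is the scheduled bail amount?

$1100797

Base amounts from the schedule: vehicular manslaughter $462400; witness intimidation $86000; perjury $22050.
Stacking rule: highest base plus 15% of each additional charge. Highest is vehicular manslaughter at $462400. Additional: $86000 × 15% = $12900; $22050 × 15% = $3307.50. Combined base = $462400 + $16207.50 = $478607.50.
Two or more prior felony convictions (+100%): $478607.50 × 2 = $957215.
Offense committed while on probation or parole (+15%): $957215 × 1.15 = $1100797.25.
$1100797.25 is at or above the $5500 minimum.
Rounded to the nearest dollar: $1100797.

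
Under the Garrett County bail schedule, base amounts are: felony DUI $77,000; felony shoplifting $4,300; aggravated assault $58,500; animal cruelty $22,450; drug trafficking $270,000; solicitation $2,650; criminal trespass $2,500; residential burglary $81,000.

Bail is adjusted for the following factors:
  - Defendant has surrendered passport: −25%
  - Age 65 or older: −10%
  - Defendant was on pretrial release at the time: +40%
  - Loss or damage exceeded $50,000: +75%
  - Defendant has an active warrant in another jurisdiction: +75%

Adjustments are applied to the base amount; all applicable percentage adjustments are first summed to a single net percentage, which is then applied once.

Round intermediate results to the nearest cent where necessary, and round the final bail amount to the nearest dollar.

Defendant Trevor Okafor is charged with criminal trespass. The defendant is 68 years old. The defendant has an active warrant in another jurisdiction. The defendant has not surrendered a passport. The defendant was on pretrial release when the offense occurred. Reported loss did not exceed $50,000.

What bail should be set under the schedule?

Base amounts from the schedule: criminal trespass $2,500.
Single charge. Combined base = $2,500.
Net percentage adjustment: −10% +40% +75% = +105%. $2,500 × 2.05 = $5,125.

$5,125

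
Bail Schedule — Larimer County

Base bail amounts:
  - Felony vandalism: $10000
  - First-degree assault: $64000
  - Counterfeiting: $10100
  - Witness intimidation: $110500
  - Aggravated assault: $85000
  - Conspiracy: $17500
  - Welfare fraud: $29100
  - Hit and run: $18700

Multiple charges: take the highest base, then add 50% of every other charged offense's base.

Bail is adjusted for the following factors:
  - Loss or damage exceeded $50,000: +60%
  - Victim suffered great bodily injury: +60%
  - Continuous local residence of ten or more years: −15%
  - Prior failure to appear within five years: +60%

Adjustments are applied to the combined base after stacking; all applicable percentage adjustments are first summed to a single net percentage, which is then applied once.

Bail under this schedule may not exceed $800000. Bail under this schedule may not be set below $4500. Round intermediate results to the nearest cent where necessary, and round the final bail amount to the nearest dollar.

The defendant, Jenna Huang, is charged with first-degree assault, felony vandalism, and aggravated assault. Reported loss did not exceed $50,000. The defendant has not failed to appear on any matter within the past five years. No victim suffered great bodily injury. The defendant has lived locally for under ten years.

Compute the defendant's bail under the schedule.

Base amounts from the schedule: first-degree assault $64000; felony vandalism $10000; aggravated assault $85000.
Stacking rule: highest base plus 50% of each additional charge. Highest is aggravated assault at $85000. Additional: $64000 × 50% = $32000; $10000 × 50% = $5000. Combined base = $85000 + $37000 = $122000.
No adjustment factors apply to this defendant.
$122000 is within the $800000 maximum.
$122000 is at or above the $4500 minimum.

$122000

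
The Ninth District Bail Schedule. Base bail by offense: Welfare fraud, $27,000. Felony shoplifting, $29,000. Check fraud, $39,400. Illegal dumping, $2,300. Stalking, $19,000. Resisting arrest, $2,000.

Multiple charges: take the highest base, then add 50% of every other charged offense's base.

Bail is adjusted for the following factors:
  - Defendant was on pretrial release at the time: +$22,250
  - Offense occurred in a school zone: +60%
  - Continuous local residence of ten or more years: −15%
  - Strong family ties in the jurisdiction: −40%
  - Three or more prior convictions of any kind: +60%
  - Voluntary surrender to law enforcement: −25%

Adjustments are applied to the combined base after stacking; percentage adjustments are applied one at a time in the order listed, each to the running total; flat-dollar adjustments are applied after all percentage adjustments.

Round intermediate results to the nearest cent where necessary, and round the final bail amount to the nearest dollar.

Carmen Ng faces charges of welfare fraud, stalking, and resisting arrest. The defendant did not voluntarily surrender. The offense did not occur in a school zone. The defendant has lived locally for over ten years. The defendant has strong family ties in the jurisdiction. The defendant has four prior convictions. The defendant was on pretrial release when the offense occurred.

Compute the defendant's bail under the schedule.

Base amounts from the schedule: welfare fraud $27,000; stalking $19,000; resisting arrest $2,000.
Stacking rule: highest base plus 50% of each additional charge. Highest is welfare fraud at $27,000. Additional: $19,000 × 50% = $9,500; $2,000 × 50% = $1,000. Combined base = $27,000 + $10,500 = $37,500.
Continuous local residence of ten or more years (−15%): $37,500 × 0.85 = $31,875.
Strong family ties in the jurisdiction (−40%): $31,875 × 0.6 = $19,125.
Three or more prior convictions of any kind (+60%): $19,125 × 1.6 = $30,600.
Defendant was on pretrial release at the time (+$22,250 flat): $30,600 + $22,250 = $52,850.

$52,850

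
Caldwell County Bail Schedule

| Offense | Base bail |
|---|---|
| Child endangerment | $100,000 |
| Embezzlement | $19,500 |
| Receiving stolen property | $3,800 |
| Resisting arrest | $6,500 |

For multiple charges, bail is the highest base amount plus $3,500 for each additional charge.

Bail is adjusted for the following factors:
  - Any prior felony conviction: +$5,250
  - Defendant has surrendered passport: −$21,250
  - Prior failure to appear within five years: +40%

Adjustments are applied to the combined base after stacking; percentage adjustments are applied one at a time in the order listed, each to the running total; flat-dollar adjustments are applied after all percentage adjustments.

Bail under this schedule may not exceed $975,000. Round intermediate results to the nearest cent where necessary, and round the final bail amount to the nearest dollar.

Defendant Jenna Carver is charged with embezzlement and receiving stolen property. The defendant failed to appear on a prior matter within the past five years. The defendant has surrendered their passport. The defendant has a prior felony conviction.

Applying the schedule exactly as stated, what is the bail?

Base amounts from the schedule: embezzlement $19,500; receiving stolen property $3,800.
Stacking rule: highest base plus $3,500 per additional charge. Highest is embezzlement at $19,500; 1 additional charge → +$3,500. Combined base = $23,000.
Prior failure to appear within five years (+40%): $23,000 × 1.4 = $32,200.
Any prior felony conviction (+$5,250 flat): $32,200 + $5,250 = $37,450.
Defendant has surrendered passport (−$21,250 flat): $37,450 − $21,250 = $16,200.
$16,200 is within the $975,000 maximum.

$16,200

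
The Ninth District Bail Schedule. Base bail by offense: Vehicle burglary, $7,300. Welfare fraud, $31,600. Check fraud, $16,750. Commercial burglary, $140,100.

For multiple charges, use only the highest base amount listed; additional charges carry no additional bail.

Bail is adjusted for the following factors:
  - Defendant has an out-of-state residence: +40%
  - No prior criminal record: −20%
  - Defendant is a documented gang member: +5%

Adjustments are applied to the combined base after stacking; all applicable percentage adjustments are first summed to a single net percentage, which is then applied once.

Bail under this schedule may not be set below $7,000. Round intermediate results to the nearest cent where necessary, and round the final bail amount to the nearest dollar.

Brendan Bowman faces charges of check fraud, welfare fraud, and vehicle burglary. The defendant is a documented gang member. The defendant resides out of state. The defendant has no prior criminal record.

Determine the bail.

$39,500

Base amounts from the schedule: check fraud $16,750; welfare fraud $31,600; vehicle burglary $7,300.
Stacking rule: use the highest base only. Highest is welfare fraud at $31,600. Combined base = $31,600.
Net percentage adjustment: +40% −20% +5% = +25%. $31,600 × 1.25 = $39,500.
$39,500 is at or above the $7,000 minimum.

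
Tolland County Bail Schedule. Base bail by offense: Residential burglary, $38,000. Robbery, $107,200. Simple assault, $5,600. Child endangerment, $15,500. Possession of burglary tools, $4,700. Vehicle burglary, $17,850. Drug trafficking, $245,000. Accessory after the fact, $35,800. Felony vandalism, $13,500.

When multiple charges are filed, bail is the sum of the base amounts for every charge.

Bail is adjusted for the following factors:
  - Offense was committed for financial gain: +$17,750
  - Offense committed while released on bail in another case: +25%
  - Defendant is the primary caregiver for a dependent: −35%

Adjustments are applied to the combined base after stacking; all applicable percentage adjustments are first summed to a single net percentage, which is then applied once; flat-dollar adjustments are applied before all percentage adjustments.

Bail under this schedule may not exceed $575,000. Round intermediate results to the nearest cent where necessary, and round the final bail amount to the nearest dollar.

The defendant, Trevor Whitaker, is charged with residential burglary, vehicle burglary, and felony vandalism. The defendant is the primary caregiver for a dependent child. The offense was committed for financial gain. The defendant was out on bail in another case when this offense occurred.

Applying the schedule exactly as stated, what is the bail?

Base amounts from the schedule: residential burglary $38,000; vehicle burglary $17,850; felony vandalism $13,500.
Stacking rule: sum of all bases. $38,000 + $17,850 + $13,500 = $69,350.
Offense was committed for financial gain (+$17,750 flat): $69,350 + $17,750 = $87,100.
Net percentage adjustment: +25% −35% = −10%. $87,100 × 0.9 = $78,390.
$78,390 is within the $575,000 maximum.

$78,390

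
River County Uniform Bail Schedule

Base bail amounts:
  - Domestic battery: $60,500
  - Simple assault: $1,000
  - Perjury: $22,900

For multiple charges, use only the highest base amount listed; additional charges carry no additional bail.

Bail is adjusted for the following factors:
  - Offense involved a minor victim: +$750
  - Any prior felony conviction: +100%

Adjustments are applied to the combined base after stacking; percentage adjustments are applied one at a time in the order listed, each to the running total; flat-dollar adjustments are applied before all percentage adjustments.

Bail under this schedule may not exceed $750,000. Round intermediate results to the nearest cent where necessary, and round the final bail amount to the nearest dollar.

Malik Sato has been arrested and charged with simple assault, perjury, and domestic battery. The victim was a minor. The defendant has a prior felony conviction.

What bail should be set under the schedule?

Base amounts from the schedule: simple assault $1,000; perjury $22,900; domestic battery $60,500.
Stacking rule: use the highest base only. Highest is domestic battery at $60,500. Combined base = $60,500.
Offense involved a minor victim (+$750 flat): $60,500 + $750 = $61,250.
Any prior felony conviction (+100%): $61,250 × 2 = $122,500.
$122,500 is within the $750,000 maximum.

$122,500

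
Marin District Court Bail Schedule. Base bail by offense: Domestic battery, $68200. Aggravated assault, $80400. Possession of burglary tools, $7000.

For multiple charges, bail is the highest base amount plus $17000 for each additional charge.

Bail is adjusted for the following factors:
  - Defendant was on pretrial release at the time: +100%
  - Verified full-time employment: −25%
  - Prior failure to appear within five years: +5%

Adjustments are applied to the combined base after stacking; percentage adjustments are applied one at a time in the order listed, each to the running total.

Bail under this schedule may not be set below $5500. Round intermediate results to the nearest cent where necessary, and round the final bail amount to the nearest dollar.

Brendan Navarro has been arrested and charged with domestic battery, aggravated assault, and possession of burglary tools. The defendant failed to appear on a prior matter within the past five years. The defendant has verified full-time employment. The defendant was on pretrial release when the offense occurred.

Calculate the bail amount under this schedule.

Base amounts from the schedule: domestic battery $68200; aggravated assault $80400; possession of burglary tools $7000.
Stacking rule: highest base plus $17000 per additional charge. Highest is aggravated assault at $80400; 2 additional charges → +$34000. Combined base = $114400.
Defendant was on pretrial release at the time (+100%): $114400 × 2 = $228800.
Verified full-time employment (−25%): $228800 × 0.75 = $171600.
Prior failure to appear within five years (+5%): $171600 × 1.05 = $180180.
$180180 is at or above the $5500 minimum.

$180180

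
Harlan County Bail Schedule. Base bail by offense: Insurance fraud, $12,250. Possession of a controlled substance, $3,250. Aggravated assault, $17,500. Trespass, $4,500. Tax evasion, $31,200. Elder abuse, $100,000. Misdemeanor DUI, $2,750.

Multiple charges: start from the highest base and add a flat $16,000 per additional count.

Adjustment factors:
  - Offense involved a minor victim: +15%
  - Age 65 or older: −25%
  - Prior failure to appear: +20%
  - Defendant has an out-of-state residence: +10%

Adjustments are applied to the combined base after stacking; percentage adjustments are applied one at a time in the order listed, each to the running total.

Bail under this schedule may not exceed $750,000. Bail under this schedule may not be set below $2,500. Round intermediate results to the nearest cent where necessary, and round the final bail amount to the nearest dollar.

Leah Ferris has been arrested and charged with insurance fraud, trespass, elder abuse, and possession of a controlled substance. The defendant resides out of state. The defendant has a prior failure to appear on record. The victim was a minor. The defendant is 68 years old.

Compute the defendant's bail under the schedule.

Base amounts from the schedule: insurance fraud $12,250; trespass $4,500; elder abuse $100,000; possession of a controlled substance $3,250.
Stacking rule: highest base plus $16,000 per additional charge. Highest is elder abuse at $100,000; 3 additional charges → +$48,000. Combined base = $148,000.
Offense involved a minor victim (+15%): $148,000 × 1.15 = $170,200.
Age 65 or older (−25%): $170,200 × 0.75 = $127,650.
Prior failure to appear (+20%): $127,650 × 1.2 = $153,180.
Defendant has an out-of-state residence (+10%): $153,180 × 1.1 = $168,498.
$168,498 is within the $750,000 maximum.
$168,498 is at or above the $2,500 minimum.

$168,498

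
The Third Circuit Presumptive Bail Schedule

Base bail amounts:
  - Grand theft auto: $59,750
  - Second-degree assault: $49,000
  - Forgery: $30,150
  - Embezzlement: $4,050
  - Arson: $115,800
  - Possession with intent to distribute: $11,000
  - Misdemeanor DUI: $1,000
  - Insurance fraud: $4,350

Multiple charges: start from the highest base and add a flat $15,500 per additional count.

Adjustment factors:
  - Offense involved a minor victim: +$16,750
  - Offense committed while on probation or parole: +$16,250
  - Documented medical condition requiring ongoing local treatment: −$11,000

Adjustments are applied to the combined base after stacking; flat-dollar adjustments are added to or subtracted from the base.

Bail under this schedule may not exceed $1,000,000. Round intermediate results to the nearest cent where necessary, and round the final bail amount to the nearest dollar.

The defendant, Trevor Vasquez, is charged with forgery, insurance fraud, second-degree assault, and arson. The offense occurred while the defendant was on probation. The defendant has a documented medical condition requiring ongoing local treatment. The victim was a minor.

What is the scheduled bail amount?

$184,300

Base amounts from the schedule: forgery $30,150; insurance fraud $4,350; second-degree assault $49,000; arson $115,800.
Stacking rule: highest base plus $15,500 per additional charge. Highest is arson at $115,800; 3 additional charges → +$46,500. Combined base = $162,300.
Offense involved a minor victim (+$16,750 flat): $162,300 + $16,750 = $179,050.
Offense committed while on probation or parole (+$16,250 flat): $179,050 + $16,250 = $195,300.
Documented medical condition requiring ongoing local treatment (−$11,000 flat): $195,300 − $11,000 = $184,300.
$184,300 is within the $1,000,000 maximum.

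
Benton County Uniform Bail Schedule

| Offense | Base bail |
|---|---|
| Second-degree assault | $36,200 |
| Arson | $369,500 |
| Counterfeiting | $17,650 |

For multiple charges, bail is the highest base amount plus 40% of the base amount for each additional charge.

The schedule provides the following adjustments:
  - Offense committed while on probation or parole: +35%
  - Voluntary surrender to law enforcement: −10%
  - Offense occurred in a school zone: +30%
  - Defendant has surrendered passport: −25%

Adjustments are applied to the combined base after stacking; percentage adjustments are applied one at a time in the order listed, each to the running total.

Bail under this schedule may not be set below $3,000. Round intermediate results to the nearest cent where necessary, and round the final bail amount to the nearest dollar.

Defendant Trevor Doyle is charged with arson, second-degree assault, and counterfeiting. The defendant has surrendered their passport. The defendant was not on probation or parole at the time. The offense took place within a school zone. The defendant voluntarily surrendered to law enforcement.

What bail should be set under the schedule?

$343,138

Base amounts from the schedule: arson $369,500; second-degree assault $36,200; counterfeiting $17,650.
Stacking rule: highest base plus 40% of each additional charge. Highest is arson at $369,500. Additional: $36,200 × 40% = $14,480; $17,650 × 40% = $7,060. Combined base = $369,500 + $21,540 = $391,040.
Voluntary surrender to law enforcement (−10%): $391,040 × 0.9 = $351,936.
Offense occurred in a school zone (+30%): $351,936 × 1.3 = $457,516.80.
Defendant has surrendered passport (−25%): $457,516.80 × 0.75 = $343,137.60.
$343,137.60 is at or above the $3,000 minimum.
Rounded to the nearest dollar: $343,138.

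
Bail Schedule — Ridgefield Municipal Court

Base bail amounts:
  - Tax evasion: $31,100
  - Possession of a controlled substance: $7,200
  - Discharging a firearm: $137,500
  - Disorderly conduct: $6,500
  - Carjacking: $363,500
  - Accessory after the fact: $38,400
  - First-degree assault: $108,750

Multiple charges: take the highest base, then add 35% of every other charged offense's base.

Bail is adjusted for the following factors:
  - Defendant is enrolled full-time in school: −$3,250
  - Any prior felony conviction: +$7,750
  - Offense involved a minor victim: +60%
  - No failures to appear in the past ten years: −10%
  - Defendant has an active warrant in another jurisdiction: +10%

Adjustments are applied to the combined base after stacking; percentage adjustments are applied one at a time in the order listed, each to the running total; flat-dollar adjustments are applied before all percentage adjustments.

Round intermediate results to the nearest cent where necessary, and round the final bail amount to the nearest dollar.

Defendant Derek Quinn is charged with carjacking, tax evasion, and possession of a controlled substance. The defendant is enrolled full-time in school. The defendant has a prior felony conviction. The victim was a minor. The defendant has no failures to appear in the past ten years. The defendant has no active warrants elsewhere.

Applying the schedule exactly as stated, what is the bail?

$549,223

Base amounts from the schedule: carjacking $363,500; tax evasion $31,100; possession of a controlled substance $7,200.
Stacking rule: highest base plus 35% of each additional charge. Highest is carjacking at $363,500. Additional: $31,100 × 35% = $10,885; $7,200 × 35% = $2,520. Combined base = $363,500 + $13,405 = $376,905.
Defendant is enrolled full-time in school (−$3,250 flat): $376,905 − $3,250 = $373,655.
Any prior felony conviction (+$7,750 flat): $373,655 + $7,750 = $381,405.
Offense involved a minor victim (+60%): $381,405 × 1.6 = $610,248.
No failures to appear in the past ten years (−10%): $610,248 × 0.9 = $549,223.20.
Rounded to the nearest dollar: $549,223.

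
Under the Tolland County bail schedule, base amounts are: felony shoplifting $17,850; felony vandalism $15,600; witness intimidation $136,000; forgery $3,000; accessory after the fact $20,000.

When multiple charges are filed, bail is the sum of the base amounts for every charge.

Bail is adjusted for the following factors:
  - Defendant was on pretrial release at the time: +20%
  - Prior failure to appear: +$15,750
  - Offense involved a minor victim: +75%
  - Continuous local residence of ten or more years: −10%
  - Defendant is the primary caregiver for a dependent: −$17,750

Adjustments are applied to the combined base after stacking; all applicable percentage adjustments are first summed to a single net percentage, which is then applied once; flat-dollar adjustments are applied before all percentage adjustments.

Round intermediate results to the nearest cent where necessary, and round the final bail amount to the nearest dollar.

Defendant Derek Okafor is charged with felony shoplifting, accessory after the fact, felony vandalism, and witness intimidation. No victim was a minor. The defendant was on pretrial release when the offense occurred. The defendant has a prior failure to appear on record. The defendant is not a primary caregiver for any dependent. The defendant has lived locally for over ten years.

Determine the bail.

$225,720

Base amounts from the schedule: felony shoplifting $17,850; accessory after the fact $20,000; felony vandalism $15,600; witness intimidation $136,000.
Stacking rule: sum of all bases. $17,850 + $20,000 + $15,600 + $136,000 = $189,450.
Prior failure to appear (+$15,750 flat): $189,450 + $15,750 = $205,200.
Net percentage adjustment: +20% −10% = +10%. $205,200 × 1.1 = $225,720.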